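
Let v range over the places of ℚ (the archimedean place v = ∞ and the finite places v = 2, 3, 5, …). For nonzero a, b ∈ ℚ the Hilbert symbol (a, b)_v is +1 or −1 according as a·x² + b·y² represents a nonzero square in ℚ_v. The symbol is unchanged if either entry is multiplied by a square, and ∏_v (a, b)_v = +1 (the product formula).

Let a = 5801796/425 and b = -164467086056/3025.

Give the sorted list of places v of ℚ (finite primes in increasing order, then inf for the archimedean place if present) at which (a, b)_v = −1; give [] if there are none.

[11, 23]

Mod squares: a ≡ 55913, b ≡ -26. Check v ∈ {∞, 2, 3, 5, 7, 11, 13, 17, 19, 23}.
v=13: a=13^1·(≡6), b=13^3·(≡6) mod 13; (6|13)=-1, (6|13)=-1; (−1)^{1·3·6}·(-1)^3·(-1)^1 = +1.
v=11: a=11^1·(≡9), b=11^-2·(≡8) mod 11; (9|11)=+1, (8|11)=-1; (−1)^{1·-2·5}·(+1)^-2·(-1)^1 = -1.
v=23: a=23^1·(≡1), b=23^2·(≡7) mod 23; (1|23)=+1, (7|23)=-1; (−1)^{1·2·11}·(+1)^2·(-1)^1 = -1.
v=19: a=19^0·(≡10), b=19^2·(≡13) mod 19; (10|19)=-1, (13|19)=-1; (−1)^{0·2·9}·(-1)^2·(-1)^0 = +1.
v=3: a=3^2·(≡2), b=3^0·(≡1) mod 3; (2|3)=-1, (1|3)=+1; (−1)^{2·0·1}·(-1)^0·(+1)^2 = +1.
v=5: a=5^-2·(≡3), b=5^-2·(≡4) mod 5; (3|5)=-1, (4|5)=+1; (−1)^{-2·-2·2}·(-1)^-2·(+1)^-2 = +1.
v=∞: 55913 > 0 and -26 < 0  ⇒  (a,b)_∞ = +1.
v=2: v_2(a)=2, v_2(b)=3; units ≡ 1, 3 (mod 8); ε·ε+αω+βω = 0·1+2·1+3·0 ≡ 0  ⇒  (a,b)_2 = +1.
v=17: a=17^-1·(≡13), b=17^0·(≡15) mod 17; (13|17)=+1, (15|17)=+1; (−1)^{-1·0·8}·(+1)^0·(+1)^-1 = +1.
v=7: a=7^2·(≡4), b=7^2·(≡2) mod 7; (4|7)=+1, (2|7)=+1; (−1)^{2·2·3}·(+1)^2·(+1)^2 = +1.
|Ram(55913, -26)| = 2, even; anisotropic at {11, 23}.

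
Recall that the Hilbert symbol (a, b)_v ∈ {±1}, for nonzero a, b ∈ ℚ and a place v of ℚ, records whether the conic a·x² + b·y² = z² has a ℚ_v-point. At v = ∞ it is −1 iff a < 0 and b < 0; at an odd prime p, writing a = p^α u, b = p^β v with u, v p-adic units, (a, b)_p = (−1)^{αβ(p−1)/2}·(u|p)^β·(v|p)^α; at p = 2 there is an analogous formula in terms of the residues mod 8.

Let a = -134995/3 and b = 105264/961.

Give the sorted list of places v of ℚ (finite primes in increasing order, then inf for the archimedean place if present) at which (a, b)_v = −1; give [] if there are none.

[2, 3, 17, 43]

Mod squares: a ≡ -8265, b ≡ 731. Check v ∈ {∞, 2, 3, 5, 7, 17, 19, 29, 31, 43}.
v=17: a=17^0·(≡12), b=17^1·(≡8) mod 17; (12|17)=-1, (8|17)=+1; (−1)^{0·1·8}·(-1)^1·(+1)^0 = -1.
v=29: a=29^1·(≡24), b=29^0·(≡13) mod 29; (24|29)=+1, (13|29)=+1; (−1)^{1·0·14}·(+1)^0·(+1)^1 = +1.
v=5: a=5^1·(≡2), b=5^0·(≡4) mod 5; (2|5)=-1, (4|5)=+1; (−1)^{1·0·2}·(-1)^0·(+1)^1 = +1.
v=7: a=7^2·(≡1), b=7^0·(≡6) mod 7; (1|7)=+1, (6|7)=-1; (−1)^{2·0·3}·(+1)^0·(-1)^2 = +1.
v=∞: -8265 < 0 and 731 > 0  ⇒  (a,b)_∞ = +1.
v=3: a=3^-1·(≡2), b=3^2·(≡2) mod 3; (2|3)=-1, (2|3)=-1; (−1)^{-1·2·1}·(-1)^2·(-1)^-1 = -1.
v=2: v_2(a)=0, v_2(b)=4; units ≡ 7, 3 (mod 8); ε·ε+αω+βω = 1·1+0·1+4·0 ≡ 1  ⇒  (a,b)_2 = -1.
v=43: a=43^0·(≡37), b=43^1·(≡17) mod 43; (37|43)=-1, (17|43)=+1; (−1)^{0·1·21}·(-1)^1·(+1)^0 = -1.
v=31: a=31^0·(≡24), b=31^-2·(≡19) mod 31; (24|31)=-1, (19|31)=+1; (−1)^{0·-2·15}·(-1)^-2·(+1)^0 = +1.
v=19: a=19^1·(≡13), b=19^0·(≡9) mod 19; (13|19)=-1, (9|19)=+1; (−1)^{1·0·9}·(-1)^0·(+1)^1 = +1.
(-8265, 731 / ℚ) ramifies at {2, 3, 17, 43}: a division algebra.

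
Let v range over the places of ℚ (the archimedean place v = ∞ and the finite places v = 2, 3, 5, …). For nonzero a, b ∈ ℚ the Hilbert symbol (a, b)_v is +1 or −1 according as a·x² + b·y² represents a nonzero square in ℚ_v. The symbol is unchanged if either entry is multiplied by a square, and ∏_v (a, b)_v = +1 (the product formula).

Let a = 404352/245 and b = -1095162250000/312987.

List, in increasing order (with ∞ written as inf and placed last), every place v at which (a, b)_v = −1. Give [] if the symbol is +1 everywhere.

Mod squares: a ≡ 390, b ≡ -3. Check v ∈ {∞, 2, 3, 5, 7, 13, 17, 19, 23}.
v=17: a=17^0·(≡1), b=17^-2·(≡12) mod 17; (1|17)=+1, (12|17)=-1; (−1)^{0·-2·8}·(+1)^-2·(-1)^0 = +1.
v=23: a=23^0·(≡10), b=23^2·(≡11) mod 23; (10|23)=-1, (11|23)=-1; (−1)^{0·2·11}·(-1)^2·(-1)^0 = +1.
v=13: a=13^1·(≡9), b=13^2·(≡3) mod 13; (9|13)=+1, (3|13)=+1; (−1)^{1·2·6}·(+1)^2·(+1)^1 = +1.
v=19: a=19^0·(≡3), b=19^-2·(≡11) mod 19; (3|19)=-1, (11|19)=+1; (−1)^{0·-2·9}·(-1)^-2·(+1)^0 = +1.
v=5: a=5^-1·(≡3), b=5^6·(≡3) mod 5; (3|5)=-1, (3|5)=-1; (−1)^{-1·6·2}·(-1)^6·(-1)^-1 = -1.
v=2: v_2(a)=7, v_2(b)=4; units ≡ 3, 5 (mod 8); ε·ε+αω+βω = 1·0+7·1+4·1 ≡ 1  ⇒  (a,b)_2 = -1.
v=7: a=7^-2·(≡5), b=7^2·(≡2) mod 7; (5|7)=-1, (2|7)=+1; (−1)^{-2·2·3}·(-1)^2·(+1)^-2 = +1.
v=3: a=3^5·(≡1), b=3^-1·(≡2) mod 3; (1|3)=+1, (2|3)=-1; (−1)^{5·-1·1}·(+1)^-1·(-1)^5 = +1.
v=∞: 390 > 0 and -3 < 0  ⇒  (a,b)_∞ = +1.
|Ram(390, -3)| = 2, even; anisotropic at {2, 5}.

[2, 5]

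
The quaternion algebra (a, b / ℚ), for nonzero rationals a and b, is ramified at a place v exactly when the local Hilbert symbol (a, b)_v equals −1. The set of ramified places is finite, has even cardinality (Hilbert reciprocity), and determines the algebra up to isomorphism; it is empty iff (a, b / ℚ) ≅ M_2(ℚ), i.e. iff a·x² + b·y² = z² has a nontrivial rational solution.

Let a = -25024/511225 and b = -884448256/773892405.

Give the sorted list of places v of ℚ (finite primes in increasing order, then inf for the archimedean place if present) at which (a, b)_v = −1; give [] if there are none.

Mod squares: a ≡ -391, b ≡ -1955. Check v ∈ {∞, 2, 3, 5, 11, 13, 17, 23, 29, 47}.
v=∞: -391 < 0 and -1955 < 0  ⇒  (a,b)_∞ = -1.
v=47: a=47^0·(≡28), b=47^2·(≡39) mod 47; (28|47)=+1, (39|47)=-1; (−1)^{0·2·23}·(+1)^2·(-1)^0 = +1.
v=13: a=13^-2·(≡3), b=13^-2·(≡11) mod 13; (3|13)=+1, (11|13)=-1; (−1)^{-2·-2·6}·(+1)^-2·(-1)^-2 = +1.
v=5: a=5^-2·(≡4), b=5^-1·(≡4) mod 5; (4|5)=+1, (4|5)=+1; (−1)^{-2·-1·2}·(+1)^-1·(+1)^-2 = +1.
v=17: a=17^1·(≡7), b=17^1·(≡13) mod 17; (7|17)=-1, (13|17)=+1; (−1)^{1·1·8}·(-1)^1·(+1)^1 = -1.
v=29: a=29^0·(≡27), b=29^-2·(≡11) mod 29; (27|29)=-1, (11|29)=-1; (−1)^{0·-2·14}·(-1)^-2·(-1)^0 = +1.
v=11: a=11^-2·(≡1), b=11^-2·(≡5) mod 11; (1|11)=+1, (5|11)=+1; (−1)^{-2·-2·5}·(+1)^-2·(+1)^-2 = +1.
v=3: a=3^0·(≡2), b=3^-2·(≡1) mod 3; (2|3)=-1, (1|3)=+1; (−1)^{0·-2·1}·(-1)^-2·(+1)^0 = +1.
v=2: v_2(a)=6, v_2(b)=10; units ≡ 1, 5 (mod 8); ε·ε+αω+βω = 0·0+6·1+10·0 ≡ 0  ⇒  (a,b)_2 = +1.
v=23: a=23^1·(≡4), b=23^1·(≡22) mod 23; (4|23)=+1, (22|23)=-1; (−1)^{1·1·11}·(+1)^1·(-1)^1 = +1.
(-391, -1955 / ℚ) ramifies at {17, ∞}: a division algebra.

[17, inf]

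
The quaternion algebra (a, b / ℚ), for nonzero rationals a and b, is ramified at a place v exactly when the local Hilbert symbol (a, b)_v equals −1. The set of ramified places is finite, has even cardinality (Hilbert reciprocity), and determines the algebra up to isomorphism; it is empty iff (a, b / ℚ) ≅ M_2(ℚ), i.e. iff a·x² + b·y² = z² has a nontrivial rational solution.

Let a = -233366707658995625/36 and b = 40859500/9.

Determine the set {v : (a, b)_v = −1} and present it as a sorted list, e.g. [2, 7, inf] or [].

[2, 5, 13, 17]

(a, b) ≡ (-55913, 408595) mod (ℚ^×)²; places V = {2, 3, 5, 11, 13, 17, 19, 23, ∞}.
(a,b)_11: α=3, u≡7; β=1, v≡1 (mod 11); (7|11)=-1, (1|11)=+1; sign (−1)^1·-1^1·+1^3 = +1.
(a,b)_5: α=4, u≡2; β=3, v≡4 (mod 5); (2|5)=-1, (4|5)=+1; sign (−1)^0·-1^3·+1^4 = -1.
(a,b)_2: α=-2, β=2; u≡7, v≡3 (mod 8); ε(u)ε(v)=1·1, αω(v)=-2·1, βω(u)=2·0; sum ≡ 1  ⇒  -1.
(a,b)_19: α=2, u≡6; β=1, v≡11 (mod 19); (6|19)=+1, (11|19)=+1; sign (−1)^0·+1^1·+1^2 = +1.
(a,b)_17: α=3, u≡1; β=1, v≡12 (mod 17); (1|17)=+1, (12|17)=-1; sign (−1)^0·+1^1·-1^3 = -1.
(a,b)_13: α=1, u≡8; β=0, v≡5 (mod 13); (8|13)=-1, (5|13)=-1; sign (−1)^0·-1^0·-1^1 = -1.
(a,b)_3: α=-2, u≡1; β=-2, v≡1 (mod 3); (1|3)=+1, (1|3)=+1; sign (−1)^0·+1^-2·+1^-2 = +1.
(a,b)_23: α=3, u≡20; β=1, v≡8 (mod 23); (20|23)=-1, (8|23)=+1; sign (−1)^1·-1^1·+1^3 = +1.
(a,b)_∞: sgn(-55913)=−, sgn(408595)=+, so +1.
Ram(-55913, 408595) = {2, 5, 13, 17}; no ℚ_2-point on the conic.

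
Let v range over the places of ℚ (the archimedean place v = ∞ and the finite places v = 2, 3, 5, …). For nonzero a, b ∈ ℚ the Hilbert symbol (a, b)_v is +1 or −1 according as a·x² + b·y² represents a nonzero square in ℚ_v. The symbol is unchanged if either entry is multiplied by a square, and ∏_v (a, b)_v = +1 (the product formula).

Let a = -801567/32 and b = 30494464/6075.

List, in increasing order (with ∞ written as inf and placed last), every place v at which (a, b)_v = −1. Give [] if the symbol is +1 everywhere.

[2, 3, 11, 17]

(a, b) ≡ (-1054, 7293) mod (ℚ^×)²; places V = {2, 3, 5, 7, 11, 13, 17, 31, ∞}.
(a,b)_2: α=-5, β=8; u≡1, v≡5 (mod 8); ε(u)ε(v)=0·0, αω(v)=-5·1, βω(u)=8·0; sum ≡ 1  ⇒  -1.
(a,b)_∞: sgn(-1054)=−, sgn(7293)=+, so +1.
(a,b)_31: α=1, u≡28; β=0, v≡19 (mod 31); (28|31)=+1, (19|31)=+1; sign (−1)^0·+1^0·+1^1 = +1.
(a,b)_13: α=2, u≡9; β=1, v≡2 (mod 13); (9|13)=+1, (2|13)=-1; sign (−1)^0·+1^1·-1^2 = +1.
(a,b)_11: α=0, u≡8; β=1, v≡5 (mod 11); (8|11)=-1, (5|11)=+1; sign (−1)^0·-1^1·+1^0 = -1.
(a,b)_3: α=2, u≡2; β=-5, v≡1 (mod 3); (2|3)=-1, (1|3)=+1; sign (−1)^0·-1^-5·+1^2 = -1.
(a,b)_17: α=1, u≡5; β=1, v≡9 (mod 17); (5|17)=-1, (9|17)=+1; sign (−1)^0·-1^1·+1^1 = -1.
(a,b)_7: α=0, u≡6; β=2, v≡6 (mod 7); (6|7)=-1, (6|7)=-1; sign (−1)^0·-1^2·-1^0 = +1.
(a,b)_5: α=0, u≡4; β=-2, v≡3 (mod 5); (4|5)=+1, (3|5)=-1; sign (−1)^0·+1^-2·-1^0 = +1.
(-1054, 7293 / ℚ) ramifies at {2, 3, 11, 17}: a division algebra.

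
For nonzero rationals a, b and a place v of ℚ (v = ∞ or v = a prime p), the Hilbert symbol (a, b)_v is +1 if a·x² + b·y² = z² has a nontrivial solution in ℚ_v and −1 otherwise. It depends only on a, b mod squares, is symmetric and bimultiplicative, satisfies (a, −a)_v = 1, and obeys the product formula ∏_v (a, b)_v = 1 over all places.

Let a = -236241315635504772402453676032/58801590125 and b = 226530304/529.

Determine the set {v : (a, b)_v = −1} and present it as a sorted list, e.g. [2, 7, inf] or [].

[2, 7]

(a, b) ≡ (-910, 1309) mod (ℚ^×)²; places V = {2, 3, 5, 7, 11, 13, 17, 23, 41, ∞}.
(a,b)_23: α=-4, u≡19; β=-2, v≡15 (mod 23); (19|23)=-1, (15|23)=-1; sign (−1)^0·-1^-2·-1^-4 = +1.
(a,b)_5: α=-3, u≡3; β=0, v≡1 (mod 5); (3|5)=-1, (1|5)=+1; sign (−1)^0·-1^0·+1^-3 = +1.
(a,b)_7: α=5, u≡6; β=1, v≡6 (mod 7); (6|7)=-1, (6|7)=-1; sign (−1)^1·-1^1·-1^5 = -1.
(a,b)_∞: sgn(-910)=−, sgn(1309)=+, so +1.
(a,b)_2: α=19, β=10; u≡1, v≡5 (mod 8); ε(u)ε(v)=0·0, αω(v)=19·1, βω(u)=10·0; sum ≡ 1  ⇒  -1.
(a,b)_13: α=5, u≡8; β=2, v≡10 (mod 13); (8|13)=-1, (10|13)=+1; sign (−1)^0·-1^2·+1^5 = +1.
(a,b)_3: α=10, u≡2; β=0, v≡1 (mod 3); (2|3)=-1, (1|3)=+1; sign (−1)^0·-1^0·+1^10 = +1.
(a,b)_17: α=4, u≡9; β=1, v≡16 (mod 17); (9|17)=+1, (16|17)=+1; sign (−1)^0·+1^1·+1^4 = +1.
(a,b)_11: α=4, u≡4; β=1, v≡3 (mod 11); (4|11)=+1, (3|11)=+1; sign (−1)^0·+1^1·+1^4 = +1.
(a,b)_41: α=-2, u≡31; β=0, v≡27 (mod 41); (31|41)=+1, (27|41)=-1; sign (−1)^0·+1^0·-1^-2 = +1.
Ram(-910, 1309) = {2, 7}; no ℚ_2-point on the conic.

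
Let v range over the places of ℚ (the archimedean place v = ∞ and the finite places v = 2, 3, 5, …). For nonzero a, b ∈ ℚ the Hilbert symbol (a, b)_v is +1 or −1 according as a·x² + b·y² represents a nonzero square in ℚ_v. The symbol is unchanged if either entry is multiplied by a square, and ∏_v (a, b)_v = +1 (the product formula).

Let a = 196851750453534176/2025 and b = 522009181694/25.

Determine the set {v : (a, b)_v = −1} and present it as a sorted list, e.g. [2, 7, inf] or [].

Mod squares: a ≡ 131054, b ≡ 46046. Check v ∈ {∞, 2, 3, 5, 7, 11, 13, 23, 37}.
v=3: a=3^-4·(≡2), b=3^0·(≡2) mod 3; (2|3)=-1, (2|3)=-1; (−1)^{-4·0·1}·(-1)^0·(-1)^-4 = +1.
v=13: a=13^4·(≡3), b=13^3·(≡7) mod 13; (3|13)=+1, (7|13)=-1; (−1)^{4·3·6}·(+1)^3·(-1)^4 = +1.
v=11: a=11^1·(≡1), b=11^1·(≡2) mod 11; (1|11)=+1, (2|11)=-1; (−1)^{1·1·5}·(+1)^1·(-1)^1 = +1.
v=5: a=5^-2·(≡1), b=5^-2·(≡4) mod 5; (1|5)=+1, (4|5)=+1; (−1)^{-2·-2·2}·(+1)^-2·(+1)^-2 = +1.
v=37: a=37^3·(≡7), b=37^2·(≡29) mod 37; (7|37)=+1, (29|37)=-1; (−1)^{3·2·18}·(+1)^2·(-1)^3 = -1.
v=∞: 131054 > 0 and 46046 > 0  ⇒  (a,b)_∞ = +1.
v=23: a=23^1·(≡21), b=23^1·(≡6) mod 23; (21|23)=-1, (6|23)=+1; (−1)^{1·1·11}·(-1)^1·(+1)^1 = +1.
v=2: v_2(a)=5, v_2(b)=1; units ≡ 7, 7 (mod 8); ε·ε+αω+βω = 1·1+5·0+1·0 ≡ 1  ⇒  (a,b)_2 = -1.
v=7: a=7^5·(≡2), b=7^3·(≡5) mod 7; (2|7)=+1, (5|7)=-1; (−1)^{5·3·3}·(+1)^3·(-1)^5 = +1.
|Ram(131054, 46046)| = 2, even; anisotropic at {2, 37}.

[2, 37]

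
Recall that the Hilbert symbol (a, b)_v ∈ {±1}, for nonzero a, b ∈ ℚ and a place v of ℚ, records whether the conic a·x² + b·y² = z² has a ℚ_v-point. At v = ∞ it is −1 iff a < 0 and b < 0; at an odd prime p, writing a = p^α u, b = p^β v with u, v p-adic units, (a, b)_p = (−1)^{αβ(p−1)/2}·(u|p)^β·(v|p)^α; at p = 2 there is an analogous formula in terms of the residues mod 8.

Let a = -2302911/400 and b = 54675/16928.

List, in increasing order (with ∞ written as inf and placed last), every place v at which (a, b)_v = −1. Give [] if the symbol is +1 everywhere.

[3, 13]

Mod squares: a ≡ -39, b ≡ 6. Check v ∈ {∞, 2, 3, 5, 13, 23}.
v=23: a=23^0·(≡19), b=23^-2·(≡3) mod 23; (19|23)=-1, (3|23)=+1; (−1)^{0·-2·11}·(-1)^-2·(+1)^0 = +1.
v=2: v_2(a)=-4, v_2(b)=-5; units ≡ 1, 3 (mod 8); ε·ε+αω+βω = 0·1+-4·1+-5·0 ≡ 0  ⇒  (a,b)_2 = +1.
v=∞: -39 < 0 and 6 > 0  ⇒  (a,b)_∞ = +1.
v=3: a=3^11·(≡2), b=3^7·(≡2) mod 3; (2|3)=-1, (2|3)=-1; (−1)^{11·7·1}·(-1)^7·(-1)^11 = -1.
v=5: a=5^-2·(≡4), b=5^2·(≡4) mod 5; (4|5)=+1, (4|5)=+1; (−1)^{-2·2·2}·(+1)^2·(+1)^-2 = +1.
v=13: a=13^1·(≡3), b=13^0·(≡5) mod 13; (3|13)=+1, (5|13)=-1; (−1)^{1·0·6}·(+1)^0·(-1)^1 = -1.
Ram(-39, 6) = {3, 13}; no ℚ_3-point on the conic.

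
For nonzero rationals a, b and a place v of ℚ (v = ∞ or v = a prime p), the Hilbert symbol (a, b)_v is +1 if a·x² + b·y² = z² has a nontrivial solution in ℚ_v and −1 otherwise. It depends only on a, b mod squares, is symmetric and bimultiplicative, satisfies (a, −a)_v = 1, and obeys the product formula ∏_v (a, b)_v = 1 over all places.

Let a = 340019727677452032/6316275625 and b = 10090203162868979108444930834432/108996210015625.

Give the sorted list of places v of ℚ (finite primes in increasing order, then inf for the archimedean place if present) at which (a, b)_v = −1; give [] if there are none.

[2, 3, 19, 41]

(a, b) ≡ (72447, 287) mod (ℚ^×)²; places V = {2, 3, 5, 7, 11, 17, 19, 23, 29, 31, 41, ∞}.
(a,b)_23: α=2, u≡19; β=2, v≡19 (mod 23); (19|23)=-1, (19|23)=-1; sign (−1)^0·-1^2·-1^2 = +1.
(a,b)_41: α=1, u≡4; β=3, v≡19 (mod 41); (4|41)=+1, (19|41)=-1; sign (−1)^0·+1^3·-1^1 = -1.
(a,b)_29: α=4, u≡7; β=4, v≡12 (mod 29); (7|29)=+1, (12|29)=-1; sign (−1)^0·+1^4·-1^4 = +1.
(a,b)_3: α=1, u≡2; β=0, v≡2 (mod 3); (2|3)=-1, (2|3)=-1; sign (−1)^0·-1^0·-1^1 = -1.
(a,b)_∞: sgn(72447)=+, sgn(287)=+, so +1.
(a,b)_5: α=-4, u≡2; β=-6, v≡2 (mod 5); (2|5)=-1, (2|5)=-1; sign (−1)^0·-1^-6·-1^-4 = +1.
(a,b)_7: α=2, u≡4; β=5, v≡6 (mod 7); (4|7)=+1, (6|7)=-1; sign (−1)^0·+1^5·-1^2 = +1.
(a,b)_31: α=1, u≡11; β=2, v≡20 (mod 31); (11|31)=-1, (20|31)=+1; sign (−1)^0·-1^2·+1^1 = +1.
(a,b)_17: α=-4, u≡14; β=-8, v≡15 (mod 17); (14|17)=-1, (15|17)=+1; sign (−1)^0·-1^-8·+1^-4 = +1.
(a,b)_19: α=1, u≡13; β=2, v≡8 (mod 19); (13|19)=-1, (8|19)=-1; sign (−1)^0·-1^2·-1^1 = -1.
(a,b)_2: α=8, β=26; u≡7, v≡7 (mod 8); ε(u)ε(v)=1·1, αω(v)=8·0, βω(u)=26·0; sum ≡ 1  ⇒  -1.
(a,b)_11: α=-2, u≡3; β=0, v≡1 (mod 11); (3|11)=+1, (1|11)=+1; sign (−1)^0·+1^0·+1^-2 = +1.
Ram(72447, 287) = {2, 3, 19, 41}; no ℚ_2-point on the conic.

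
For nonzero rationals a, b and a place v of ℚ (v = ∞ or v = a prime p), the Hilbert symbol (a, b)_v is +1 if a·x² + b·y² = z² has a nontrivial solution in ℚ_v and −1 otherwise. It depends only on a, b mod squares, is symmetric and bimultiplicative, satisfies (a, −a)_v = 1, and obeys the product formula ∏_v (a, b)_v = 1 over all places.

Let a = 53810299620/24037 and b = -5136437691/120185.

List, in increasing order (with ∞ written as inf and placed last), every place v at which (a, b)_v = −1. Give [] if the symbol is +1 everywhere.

Mod squares: a ≡ 1365, b ≡ -715. Check v ∈ {∞, 2, 3, 5, 7, 11, 13, 43}.
v=5: a=5^1·(≡2), b=5^-1·(≡2) mod 5; (2|5)=-1, (2|5)=-1; (−1)^{1·-1·2}·(-1)^-1·(-1)^1 = +1.
v=3: a=3^3·(≡2), b=3^4·(≡2) mod 3; (2|3)=-1, (2|3)=-1; (−1)^{3·4·1}·(-1)^4·(-1)^3 = -1.
v=13: a=13^-1·(≡4), b=13^-1·(≡9) mod 13; (4|13)=+1, (9|13)=+1; (−1)^{-1·-1·6}·(+1)^-1·(+1)^-1 = +1.
v=43: a=43^-2·(≡19), b=43^-2·(≡15) mod 43; (19|43)=-1, (15|43)=+1; (−1)^{-2·-2·21}·(-1)^-2·(+1)^-2 = +1.
v=7: a=7^7·(≡5), b=7^8·(≡6) mod 7; (5|7)=-1, (6|7)=-1; (−1)^{7·8·3}·(-1)^8·(-1)^7 = -1.
v=2: v_2(a)=2, v_2(b)=0; units ≡ 5, 5 (mod 8); ε·ε+αω+βω = 0·0+2·1+0·1 ≡ 0  ⇒  (a,b)_2 = +1.
v=∞: 1365 > 0 and -715 < 0  ⇒  (a,b)_∞ = +1.
v=11: a=11^2·(≡3), b=11^1·(≡3) mod 11; (3|11)=+1, (3|11)=+1; (−1)^{2·1·5}·(+1)^1·(+1)^2 = +1.
|Ram(1365, -715)| = 2, even; anisotropic at {3, 7}.

[3, 7]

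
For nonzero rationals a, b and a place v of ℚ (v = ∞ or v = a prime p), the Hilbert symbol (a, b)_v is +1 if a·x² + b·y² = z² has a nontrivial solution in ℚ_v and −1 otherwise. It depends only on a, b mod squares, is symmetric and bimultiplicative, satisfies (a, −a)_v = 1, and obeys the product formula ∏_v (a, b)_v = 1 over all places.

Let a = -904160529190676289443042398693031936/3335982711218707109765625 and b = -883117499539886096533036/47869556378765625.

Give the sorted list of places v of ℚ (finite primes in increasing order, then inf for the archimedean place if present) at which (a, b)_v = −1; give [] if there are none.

[3, 31, 37, inf]

Mod squares: a ≡ -6954261, b ≡ -19. Check v ∈ {∞, 2, 3, 5, 7, 11, 17, 19, 31, 37, 43, 47}.
v=31: a=31^3·(≡18), b=31^2·(≡3) mod 31; (18|31)=+1, (3|31)=-1; (−1)^{3·2·15}·(+1)^2·(-1)^3 = -1.
v=17: a=17^10·(≡6), b=17^6·(≡4) mod 17; (6|17)=-1, (4|17)=+1; (−1)^{10·6·8}·(-1)^6·(+1)^10 = +1.
v=37: a=37^3·(≡7), b=37^4·(≡29) mod 37; (7|37)=+1, (29|37)=-1; (−1)^{3·4·18}·(+1)^4·(-1)^3 = -1.
v=∞: -6954261 < 0 and -19 < 0  ⇒  (a,b)_∞ = -1.
v=19: a=19^2·(≡6), b=19^1·(≡8) mod 19; (6|19)=+1, (8|19)=-1; (−1)^{2·1·9}·(+1)^1·(-1)^2 = +1.
v=3: a=3^-15·(≡1), b=3^-12·(≡2) mod 3; (1|3)=+1, (2|3)=-1; (−1)^{-15·-12·1}·(+1)^-12·(-1)^-15 = -1.
v=11: a=11^2·(≡5), b=11^2·(≡5) mod 11; (5|11)=+1, (5|11)=+1; (−1)^{2·2·5}·(+1)^2·(+1)^2 = +1.
v=43: a=43^-1·(≡7), b=43^0·(≡35) mod 43; (7|43)=-1, (35|43)=+1; (−1)^{-1·0·21}·(-1)^0·(+1)^-1 = +1.
v=5: a=5^-8·(≡4), b=5^-6·(≡4) mod 5; (4|5)=+1, (4|5)=+1; (−1)^{-8·-6·2}·(+1)^-6·(+1)^-8 = +1.
v=7: a=7^-12·(≡2), b=7^-8·(≡4) mod 7; (2|7)=+1, (4|7)=+1; (−1)^{-12·-8·3}·(+1)^-8·(+1)^-12 = +1.
v=47: a=47^3·(≡23), b=47^2·(≡42) mod 47; (23|47)=-1, (42|47)=+1; (−1)^{3·2·23}·(-1)^2·(+1)^3 = +1.
v=2: v_2(a)=16, v_2(b)=2; units ≡ 3, 5 (mod 8); ε·ε+αω+βω = 1·0+16·1+2·1 ≡ 0  ⇒  (a,b)_2 = +1.
|Ram(-6954261, -19)| = 4, even; anisotropic at {3, 31, 37, ∞}.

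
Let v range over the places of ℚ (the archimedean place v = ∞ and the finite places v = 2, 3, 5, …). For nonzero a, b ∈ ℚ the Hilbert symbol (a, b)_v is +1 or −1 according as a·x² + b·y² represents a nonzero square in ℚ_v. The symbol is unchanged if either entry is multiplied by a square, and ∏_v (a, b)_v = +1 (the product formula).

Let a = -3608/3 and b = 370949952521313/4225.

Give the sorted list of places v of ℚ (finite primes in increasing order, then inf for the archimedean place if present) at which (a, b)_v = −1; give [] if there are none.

Mod squares: a ≡ -2706, b ≡ 1353. Check v ∈ {∞, 2, 3, 5, 11, 13, 41, 43}.
v=43: a=43^0·(≡30), b=43^2·(≡3) mod 43; (30|43)=-1, (3|43)=-1; (−1)^{0·2·21}·(-1)^2·(-1)^0 = +1.
v=13: a=13^0·(≡2), b=13^-2·(≡4) mod 13; (2|13)=-1, (4|13)=+1; (−1)^{0·-2·6}·(-1)^-2·(+1)^0 = +1.
v=41: a=41^1·(≡39), b=41^3·(≡40) mod 41; (39|41)=+1, (40|41)=+1; (−1)^{1·3·20}·(+1)^3·(+1)^1 = +1.
v=11: a=11^1·(≡8), b=11^3·(≡10) mod 11; (8|11)=-1, (10|11)=-1; (−1)^{1·3·5}·(-1)^3·(-1)^1 = -1.
v=2: v_2(a)=3, v_2(b)=0; units ≡ 7, 1 (mod 8); ε·ε+αω+βω = 1·0+3·0+0·0 ≡ 0  ⇒  (a,b)_2 = +1.
v=3: a=3^-1·(≡1), b=3^7·(≡1) mod 3; (1|3)=+1, (1|3)=+1; (−1)^{-1·7·1}·(+1)^7·(+1)^-1 = -1.
v=5: a=5^0·(≡4), b=5^-2·(≡2) mod 5; (4|5)=+1, (2|5)=-1; (−1)^{0·-2·2}·(+1)^-2·(-1)^0 = +1.
v=∞: -2706 < 0 and 1353 > 0  ⇒  (a,b)_∞ = +1.
(-2706, 1353 / ℚ) ramifies at {3, 11}: a division algebra.

[3, 11]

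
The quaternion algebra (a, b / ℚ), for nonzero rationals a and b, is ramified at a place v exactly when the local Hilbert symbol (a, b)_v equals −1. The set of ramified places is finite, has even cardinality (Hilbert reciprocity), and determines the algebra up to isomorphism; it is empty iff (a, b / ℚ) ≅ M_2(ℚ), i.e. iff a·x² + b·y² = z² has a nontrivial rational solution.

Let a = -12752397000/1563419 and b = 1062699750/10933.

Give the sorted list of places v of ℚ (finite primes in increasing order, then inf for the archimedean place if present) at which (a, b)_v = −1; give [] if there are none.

[2, 3]

(a, b) ≡ (-39270, 15470) mod (ℚ^×)²; places V = {2, 3, 5, 7, 11, 13, 17, 29, ∞}.
(a,b)_3: α=7, u≡2; β=6, v≡2 (mod 3); (2|3)=-1, (2|3)=-1; sign (−1)^0·-1^6·-1^7 = -1.
(a,b)_∞: sgn(-39270)=−, sgn(15470)=+, so +1.
(a,b)_17: α=1, u≡1; β=1, v≡15 (mod 17); (1|17)=+1, (15|17)=+1; sign (−1)^0·+1^1·+1^1 = +1.
(a,b)_2: α=3, β=1; u≡5, v≡7 (mod 8); ε(u)ε(v)=0·1, αω(v)=3·0, βω(u)=1·1; sum ≡ 1  ⇒  -1.
(a,b)_29: α=-2, u≡4; β=-2, v≡20 (mod 29); (4|29)=+1, (20|29)=+1; sign (−1)^0·+1^-2·+1^-2 = +1.
(a,b)_13: α=-2, u≡1; β=-1, v≡11 (mod 13); (1|13)=+1, (11|13)=-1; sign (−1)^0·+1^-1·-1^-2 = +1.
(a,b)_11: α=-1, u≡1; β=0, v≡9 (mod 11); (1|11)=+1, (9|11)=+1; sign (−1)^0·+1^0·+1^-1 = +1.
(a,b)_5: α=3, u≡1; β=3, v≡1 (mod 5); (1|5)=+1, (1|5)=+1; sign (−1)^0·+1^3·+1^3 = +1.
(a,b)_7: α=3, u≡4; β=3, v≡6 (mod 7); (4|7)=+1, (6|7)=-1; sign (−1)^1·+1^3·-1^3 = +1.
|Ram(-39270, 15470)| = 2, even; anisotropic at {2, 3}.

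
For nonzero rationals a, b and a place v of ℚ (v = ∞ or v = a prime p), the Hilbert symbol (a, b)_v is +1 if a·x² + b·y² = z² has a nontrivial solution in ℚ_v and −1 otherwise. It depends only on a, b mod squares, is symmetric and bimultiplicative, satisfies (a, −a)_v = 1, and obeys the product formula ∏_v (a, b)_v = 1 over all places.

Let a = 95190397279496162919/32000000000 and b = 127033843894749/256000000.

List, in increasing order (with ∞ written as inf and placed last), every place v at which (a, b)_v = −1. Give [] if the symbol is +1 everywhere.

[11, 29]

Mod squares: a ≡ 1595, b ≡ 29. Check v ∈ {∞, 2, 3, 5, 11, 29}.
v=5: a=5^-9·(≡1), b=5^-6·(≡1) mod 5; (1|5)=+1, (1|5)=+1; (−1)^{-9·-6·2}·(+1)^-6·(+1)^-9 = +1.
v=11: a=11^3·(≡10), b=11^2·(≡2) mod 11; (10|11)=-1, (2|11)=-1; (−1)^{3·2·5}·(-1)^2·(-1)^3 = -1.
v=2: v_2(a)=-14, v_2(b)=-14; units ≡ 3, 5 (mod 8); ε·ε+αω+βω = 1·0+-14·1+-14·1 ≡ 0  ⇒  (a,b)_2 = +1.
v=3: a=3^20·(≡2), b=3^16·(≡2) mod 3; (2|3)=-1, (2|3)=-1; (−1)^{20·16·1}·(-1)^16·(-1)^20 = +1.
v=29: a=29^5·(≡26), b=29^3·(≡7) mod 29; (26|29)=-1, (7|29)=+1; (−1)^{5·3·14}·(-1)^3·(+1)^5 = -1.
v=∞: 1595 > 0 and 29 > 0  ⇒  (a,b)_∞ = +1.
(1595, 29 / ℚ) ramifies at {11, 29}: a division algebra.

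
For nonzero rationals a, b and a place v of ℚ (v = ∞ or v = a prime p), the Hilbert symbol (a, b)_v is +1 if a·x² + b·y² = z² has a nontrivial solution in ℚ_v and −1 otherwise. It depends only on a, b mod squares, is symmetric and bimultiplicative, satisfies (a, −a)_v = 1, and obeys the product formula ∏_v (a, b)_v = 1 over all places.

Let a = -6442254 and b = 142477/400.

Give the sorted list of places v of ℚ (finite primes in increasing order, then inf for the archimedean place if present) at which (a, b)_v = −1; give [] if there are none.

[2, 7, 19, 23]

(a, b) ≡ (-79534, 493) mod (ℚ^×)²; places V = {2, 3, 5, 7, 13, 17, 19, 23, 29, ∞}.
(a,b)_5: α=0, u≡1; β=-2, v≡2 (mod 5); (1|5)=+1, (2|5)=-1; sign (−1)^0·+1^-2·-1^0 = +1.
(a,b)_2: α=1, β=-4; u≡1, v≡5 (mod 8); ε(u)ε(v)=0·0, αω(v)=1·1, βω(u)=-4·0; sum ≡ 1  ⇒  -1.
(a,b)_19: α=1, u≡8; β=0, v≡15 (mod 19); (8|19)=-1, (15|19)=-1; sign (−1)^0·-1^0·-1^1 = -1.
(a,b)_3: α=4, u≡2; β=0, v≡1 (mod 3); (2|3)=-1, (1|3)=+1; sign (−1)^0·-1^0·+1^4 = +1.
(a,b)_29: α=0, u≡9; β=1, v≡27 (mod 29); (9|29)=+1, (27|29)=-1; sign (−1)^0·+1^1·-1^0 = +1.
(a,b)_7: α=1, u≡3; β=0, v≡6 (mod 7); (3|7)=-1, (6|7)=-1; sign (−1)^0·-1^0·-1^1 = -1.
(a,b)_13: α=1, u≡2; β=0, v≡1 (mod 13); (2|13)=-1, (1|13)=+1; sign (−1)^0·-1^0·+1^1 = +1.
(a,b)_∞: sgn(-79534)=−, sgn(493)=+, so +1.
(a,b)_17: α=0, u≡15; β=3, v≡7 (mod 17); (15|17)=+1, (7|17)=-1; sign (−1)^0·+1^3·-1^0 = +1.
(a,b)_23: α=1, u≡19; β=0, v≡17 (mod 23); (19|23)=-1, (17|23)=-1; sign (−1)^0·-1^0·-1^1 = -1.
Ram(-79534, 493) = {2, 7, 19, 23}; no ℚ_2-point on the conic.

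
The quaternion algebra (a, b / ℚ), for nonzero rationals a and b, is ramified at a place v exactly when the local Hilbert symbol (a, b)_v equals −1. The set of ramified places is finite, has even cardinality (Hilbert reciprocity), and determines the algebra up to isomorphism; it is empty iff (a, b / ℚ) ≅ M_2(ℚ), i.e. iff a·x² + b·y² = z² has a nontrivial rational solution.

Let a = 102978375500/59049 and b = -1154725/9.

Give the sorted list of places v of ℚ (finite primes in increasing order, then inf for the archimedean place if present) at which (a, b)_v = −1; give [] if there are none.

[2, 19]

(a, b) ≡ (124355, -46189) mod (ℚ^×)²; places V = {2, 3, 5, 7, 11, 13, 17, 19, ∞}.
(a,b)_19: α=1, u≡7; β=1, v≡7 (mod 19); (7|19)=+1, (7|19)=+1; sign (−1)^1·+1^1·+1^1 = -1.
(a,b)_∞: sgn(124355)=+, sgn(-46189)=−, so +1.
(a,b)_11: α=1, u≡6; β=1, v≡1 (mod 11); (6|11)=-1, (1|11)=+1; sign (−1)^1·-1^1·+1^1 = +1.
(a,b)_7: α=3, u≡3; β=0, v≡1 (mod 7); (3|7)=-1, (1|7)=+1; sign (−1)^0·-1^0·+1^3 = +1.
(a,b)_3: α=-10, u≡2; β=-2, v≡2 (mod 3); (2|3)=-1, (2|3)=-1; sign (−1)^0·-1^-2·-1^-10 = +1.
(a,b)_13: α=2, u≡1; β=1, v≡12 (mod 13); (1|13)=+1, (12|13)=+1; sign (−1)^0·+1^1·+1^2 = +1.
(a,b)_5: α=3, u≡1; β=2, v≡4 (mod 5); (1|5)=+1, (4|5)=+1; sign (−1)^0·+1^2·+1^3 = +1.
(a,b)_17: α=1, u≡6; β=1, v≡14 (mod 17); (6|17)=-1, (14|17)=-1; sign (−1)^0·-1^1·-1^1 = +1.
(a,b)_2: α=2, β=0; u≡3, v≡3 (mod 8); ε(u)ε(v)=1·1, αω(v)=2·1, βω(u)=0·1; sum ≡ 1  ⇒  -1.
(124355, -46189 / ℚ) ramifies at {2, 19}: a division algebra.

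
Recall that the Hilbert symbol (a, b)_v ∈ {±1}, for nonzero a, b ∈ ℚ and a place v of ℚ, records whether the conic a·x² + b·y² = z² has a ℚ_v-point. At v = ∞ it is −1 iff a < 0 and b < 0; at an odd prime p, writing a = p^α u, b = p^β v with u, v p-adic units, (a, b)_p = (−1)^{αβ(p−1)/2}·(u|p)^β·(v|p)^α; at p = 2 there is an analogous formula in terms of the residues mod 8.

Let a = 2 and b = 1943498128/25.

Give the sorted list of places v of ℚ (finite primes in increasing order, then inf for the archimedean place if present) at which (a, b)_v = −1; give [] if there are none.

[13, 53]

Mod squares: a ≡ 2, b ≡ 1003873. Check v ∈ {∞, 2, 5, 11, 13, 31, 47, 53}.
v=13: a=13^0·(≡2), b=13^1·(≡1) mod 13; (2|13)=-1, (1|13)=+1; (−1)^{0·1·6}·(-1)^1·(+1)^0 = -1.
v=53: a=53^0·(≡2), b=53^1·(≡33) mod 53; (2|53)=-1, (33|53)=-1; (−1)^{0·1·26}·(-1)^1·(-1)^0 = -1.
v=31: a=31^0·(≡2), b=31^1·(≡28) mod 31; (2|31)=+1, (28|31)=+1; (−1)^{0·1·15}·(+1)^1·(+1)^0 = +1.
v=47: a=47^0·(≡2), b=47^1·(≡32) mod 47; (2|47)=+1, (32|47)=+1; (−1)^{0·1·23}·(+1)^1·(+1)^0 = +1.
v=∞: 2 > 0 and 1003873 > 0  ⇒  (a,b)_∞ = +1.
v=2: v_2(a)=1, v_2(b)=4; units ≡ 1, 1 (mod 8); ε·ε+αω+βω = 0·0+1·0+4·0 ≡ 0  ⇒  (a,b)_2 = +1.
v=11: a=11^0·(≡2), b=11^2·(≡7) mod 11; (2|11)=-1, (7|11)=-1; (−1)^{0·2·5}·(-1)^2·(-1)^0 = +1.
v=5: a=5^0·(≡2), b=5^-2·(≡3) mod 5; (2|5)=-1, (3|5)=-1; (−1)^{0·-2·2}·(-1)^-2·(-1)^0 = +1.
Ram(2, 1003873) = {13, 53}; no ℚ_13-point on the conic.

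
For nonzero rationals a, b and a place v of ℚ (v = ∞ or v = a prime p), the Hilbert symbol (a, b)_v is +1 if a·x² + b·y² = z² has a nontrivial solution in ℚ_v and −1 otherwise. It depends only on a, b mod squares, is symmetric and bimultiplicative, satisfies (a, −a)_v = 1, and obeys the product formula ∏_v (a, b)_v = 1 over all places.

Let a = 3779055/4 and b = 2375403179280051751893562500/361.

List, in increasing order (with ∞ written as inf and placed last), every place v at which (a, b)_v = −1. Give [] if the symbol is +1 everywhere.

[5, 7, 13, 23, 31, 37]

(a, b) ≡ (46655, 2993636737) mod (ℚ^×)²; places V = {2, 3, 5, 7, 11, 13, 19, 23, 29, 31, 37, 43, ∞}.
(a,b)_13: α=0, u≡5; β=1, v≡5 (mod 13); (5|13)=-1, (5|13)=-1; sign (−1)^0·-1^1·-1^0 = -1.
(a,b)_31: α=1, u≡11; β=3, v≡24 (mod 31); (11|31)=-1, (24|31)=-1; sign (−1)^1·-1^3·-1^1 = -1.
(a,b)_37: α=0, u≡15; β=1, v≡2 (mod 37); (15|37)=-1, (2|37)=-1; sign (−1)^0·-1^1·-1^0 = -1.
(a,b)_19: α=0, u≡3; β=-2, v≡7 (mod 19); (3|19)=-1, (7|19)=+1; sign (−1)^0·-1^-2·+1^0 = +1.
(a,b)_11: α=0, u≡4; β=2, v≡1 (mod 11); (4|11)=+1, (1|11)=+1; sign (−1)^0·+1^2·+1^0 = +1.
(a,b)_43: α=1, u≡9; β=3, v≡37 (mod 43); (9|43)=+1, (37|43)=-1; sign (−1)^1·+1^3·-1^1 = +1.
(a,b)_2: α=-2, β=2; u≡7, v≡1 (mod 8); ε(u)ε(v)=1·0, αω(v)=-2·0, βω(u)=2·0; sum ≡ 0  ⇒  +1.
(a,b)_5: α=1, u≡4; β=6, v≡3 (mod 5); (4|5)=+1, (3|5)=-1; sign (−1)^0·+1^6·-1^1 = -1.
(a,b)_7: α=1, u≡1; β=1, v≡4 (mod 7); (1|7)=+1, (4|7)=+1; sign (−1)^1·+1^1·+1^1 = -1.
(a,b)_∞: sgn(46655)=+, sgn(2993636737)=+, so +1.
(a,b)_23: α=0, u≡10; β=1, v≡14 (mod 23); (10|23)=-1, (14|23)=-1; sign (−1)^0·-1^1·-1^0 = -1.
(a,b)_29: α=0, u≡9; β=1, v≡8 (mod 29); (9|29)=+1, (8|29)=-1; sign (−1)^0·+1^1·-1^0 = +1.
(a,b)_3: α=4, u≡2; β=10, v≡1 (mod 3); (2|3)=-1, (1|3)=+1; sign (−1)^0·-1^10·+1^4 = +1.
|Ram(46655, 2993636737)| = 6, even; anisotropic at {5, 7, 13, 23, 31, 37}.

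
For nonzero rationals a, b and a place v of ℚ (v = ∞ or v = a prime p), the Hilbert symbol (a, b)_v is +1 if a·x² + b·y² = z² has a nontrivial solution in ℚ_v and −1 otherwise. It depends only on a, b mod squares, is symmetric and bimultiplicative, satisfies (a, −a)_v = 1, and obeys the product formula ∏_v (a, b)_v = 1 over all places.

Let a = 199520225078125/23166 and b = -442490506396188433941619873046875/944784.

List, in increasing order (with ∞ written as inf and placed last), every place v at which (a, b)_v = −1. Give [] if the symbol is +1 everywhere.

[2, 11, 13, 47]

Mod squares: a ≡ 74530983670, b ≡ -163795. Check v ∈ {∞, 2, 3, 5, 7, 11, 13, 17, 31, 37, 41, 43, 47}.
v=47: a=47^1·(≡45), b=47^3·(≡11) mod 47; (45|47)=-1, (11|47)=-1; (−1)^{1·3·23}·(-1)^3·(-1)^1 = -1.
v=11: a=11^-1·(≡10), b=11^0·(≡8) mod 11; (10|11)=-1, (8|11)=-1; (−1)^{-1·0·5}·(-1)^0·(-1)^-1 = -1.
v=37: a=37^1·(≡22), b=37^2·(≡7) mod 37; (22|37)=-1, (7|37)=+1; (−1)^{1·2·18}·(-1)^2·(+1)^1 = +1.
v=2: v_2(a)=-1, v_2(b)=-4; units ≡ 3, 5 (mod 8); ε·ε+αω+βω = 1·0+-1·1+-4·1 ≡ 1  ⇒  (a,b)_2 = -1.
v=43: a=43^1·(≡28), b=43^2·(≡35) mod 43; (28|43)=-1, (35|43)=+1; (−1)^{1·2·21}·(-1)^2·(+1)^1 = +1.
v=∞: 74530983670 > 0 and -163795 < 0  ⇒  (a,b)_∞ = +1.
v=5: a=5^7·(≡1), b=5^15·(≡4) mod 5; (1|5)=+1, (4|5)=+1; (−1)^{7·15·2}·(+1)^15·(+1)^7 = +1.
v=41: a=41^1·(≡25), b=41^3·(≡5) mod 41; (25|41)=+1, (5|41)=+1; (−1)^{1·3·20}·(+1)^3·(+1)^1 = +1.
v=7: a=7^2·(≡6), b=7^2·(≡3) mod 7; (6|7)=-1, (3|7)=-1; (−1)^{2·2·3}·(-1)^2·(-1)^2 = +1.
v=31: a=31^0·(≡6), b=31^2·(≡1) mod 31; (6|31)=-1, (1|31)=+1; (−1)^{0·2·15}·(-1)^2·(+1)^0 = +1.
v=17: a=17^1·(≡2), b=17^1·(≡4) mod 17; (2|17)=+1, (4|17)=+1; (−1)^{1·1·8}·(+1)^1·(+1)^1 = +1.
v=13: a=13^-1·(≡3), b=13^0·(≡2) mod 13; (3|13)=+1, (2|13)=-1; (−1)^{-1·0·6}·(+1)^0·(-1)^-1 = -1.
v=3: a=3^-4·(≡1), b=3^-10·(≡2) mod 3; (1|3)=+1, (2|3)=-1; (−1)^{-4·-10·1}·(+1)^-10·(-1)^-4 = +1.
Ram(74530983670, -163795) = {2, 11, 13, 47}; no ℚ_2-point on the conic.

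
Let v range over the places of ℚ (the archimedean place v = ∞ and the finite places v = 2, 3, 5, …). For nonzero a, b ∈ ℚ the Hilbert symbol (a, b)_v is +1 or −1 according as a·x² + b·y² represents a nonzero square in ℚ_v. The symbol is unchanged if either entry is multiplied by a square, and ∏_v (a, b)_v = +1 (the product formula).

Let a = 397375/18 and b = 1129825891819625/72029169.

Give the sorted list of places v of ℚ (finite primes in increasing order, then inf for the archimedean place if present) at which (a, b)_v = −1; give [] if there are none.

[11, 13]

Mod squares: a ≡ 110, b ≡ 65. Check v ∈ {∞, 2, 3, 5, 7, 11, 13, 17, 23, 41}.
v=5: a=5^3·(≡3), b=5^3·(≡3) mod 5; (3|5)=-1, (3|5)=-1; (−1)^{3·3·2}·(-1)^3·(-1)^3 = +1.
v=13: a=13^0·(≡6), b=13^3·(≡2) mod 13; (6|13)=-1, (2|13)=-1; (−1)^{0·3·6}·(-1)^3·(-1)^0 = -1.
v=11: a=11^1·(≡8), b=11^2·(≡7) mod 11; (8|11)=-1, (7|11)=-1; (−1)^{1·2·5}·(-1)^2·(-1)^1 = -1.
v=41: a=41^0·(≡7), b=41^-2·(≡24) mod 41; (7|41)=-1, (24|41)=-1; (−1)^{0·-2·20}·(-1)^-2·(-1)^0 = +1.
v=23: a=23^0·(≡13), b=23^-2·(≡19) mod 23; (13|23)=+1, (19|23)=-1; (−1)^{0·-2·11}·(+1)^-2·(-1)^0 = +1.
v=∞: 110 > 0 and 65 > 0  ⇒  (a,b)_∞ = +1.
v=2: v_2(a)=-1, v_2(b)=0; units ≡ 7, 1 (mod 8); ε·ε+αω+βω = 1·0+-1·0+0·0 ≡ 0  ⇒  (a,b)_2 = +1.
v=7: a=7^0·(≡5), b=7^6·(≡2) mod 7; (5|7)=-1, (2|7)=+1; (−1)^{0·6·3}·(-1)^6·(+1)^0 = +1.
v=17: a=17^2·(≡15), b=17^2·(≡10) mod 17; (15|17)=+1, (10|17)=-1; (−1)^{2·2·8}·(+1)^2·(-1)^2 = +1.
v=3: a=3^-2·(≡2), b=3^-4·(≡2) mod 3; (2|3)=-1, (2|3)=-1; (−1)^{-2·-4·1}·(-1)^-4·(-1)^-2 = +1.
|Ram(110, 65)| = 2, even; anisotropic at {11, 13}.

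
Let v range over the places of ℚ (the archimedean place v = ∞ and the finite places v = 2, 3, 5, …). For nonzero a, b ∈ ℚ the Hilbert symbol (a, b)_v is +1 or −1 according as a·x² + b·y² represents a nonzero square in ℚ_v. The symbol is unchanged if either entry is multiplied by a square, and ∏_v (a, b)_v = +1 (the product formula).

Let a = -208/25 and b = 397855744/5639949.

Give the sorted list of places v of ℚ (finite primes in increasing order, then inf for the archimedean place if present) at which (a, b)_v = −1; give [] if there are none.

[2, 13]

(a, b) ≡ (-13, 551) mod (ℚ^×)²; places V = {2, 3, 5, 7, 11, 13, 19, 29, ∞}.
(a,b)_29: α=0, u≡23; β=-1, v≡19 (mod 29); (23|29)=+1, (19|29)=-1; sign (−1)^0·+1^-1·-1^0 = +1.
(a,b)_∞: sgn(-13)=−, sgn(551)=+, so +1.
(a,b)_2: α=4, β=10; u≡3, v≡7 (mod 8); ε(u)ε(v)=1·1, αω(v)=4·0, βω(u)=10·1; sum ≡ 1  ⇒  -1.
(a,b)_19: α=0, u≡16; β=1, v≡13 (mod 19); (16|19)=+1, (13|19)=-1; sign (−1)^0·+1^1·-1^0 = +1.
(a,b)_7: α=0, u≡4; β=-4, v≡5 (mod 7); (4|7)=+1, (5|7)=-1; sign (−1)^0·+1^-4·-1^0 = +1.
(a,b)_5: α=-2, u≡2; β=0, v≡1 (mod 5); (2|5)=-1, (1|5)=+1; sign (−1)^0·-1^0·+1^-2 = +1.
(a,b)_3: α=0, u≡2; β=-4, v≡2 (mod 3); (2|3)=-1, (2|3)=-1; sign (−1)^0·-1^-4·-1^0 = +1.
(a,b)_13: α=1, u≡3; β=2, v≡2 (mod 13); (3|13)=+1, (2|13)=-1; sign (−1)^0·+1^2·-1^1 = -1.
(a,b)_11: α=0, u≡4; β=2, v≡3 (mod 11); (4|11)=+1, (3|11)=+1; sign (−1)^0·+1^2·+1^0 = +1.
(-13, 551 / ℚ) ramifies at {2, 13}: a division algebra.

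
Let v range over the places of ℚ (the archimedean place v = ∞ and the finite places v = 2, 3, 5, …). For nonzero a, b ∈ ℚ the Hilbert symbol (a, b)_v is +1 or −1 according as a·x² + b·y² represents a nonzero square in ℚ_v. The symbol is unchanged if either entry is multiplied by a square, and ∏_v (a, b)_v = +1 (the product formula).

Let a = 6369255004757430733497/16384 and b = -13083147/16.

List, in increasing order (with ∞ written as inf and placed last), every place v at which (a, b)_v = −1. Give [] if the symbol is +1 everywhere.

[3, 11]

Mod squares: a ≡ 168113, b ≡ -29667. Check v ∈ {∞, 2, 3, 7, 11, 17, 29, 31}.
v=11: a=11^3·(≡3), b=11^1·(≡4) mod 11; (3|11)=+1, (4|11)=+1; (−1)^{3·1·5}·(+1)^1·(+1)^3 = -1.
v=29: a=29^3·(≡12), b=29^1·(≡26) mod 29; (12|29)=-1, (26|29)=-1; (−1)^{3·1·14}·(-1)^1·(-1)^3 = +1.
v=∞: 168113 > 0 and -29667 < 0  ⇒  (a,b)_∞ = +1.
v=7: a=7^0·(≡1), b=7^2·(≡6) mod 7; (1|7)=+1, (6|7)=-1; (−1)^{0·2·3}·(+1)^2·(-1)^0 = +1.
v=3: a=3^18·(≡2), b=3^3·(≡2) mod 3; (2|3)=-1, (2|3)=-1; (−1)^{18·3·1}·(-1)^3·(-1)^18 = -1.
v=31: a=31^3·(≡6), b=31^1·(≡25) mod 31; (6|31)=-1, (25|31)=+1; (−1)^{3·1·15}·(-1)^1·(+1)^3 = +1.
v=2: v_2(a)=-14, v_2(b)=-4; units ≡ 1, 5 (mod 8); ε·ε+αω+βω = 0·0+-14·1+-4·0 ≡ 0  ⇒  (a,b)_2 = +1.
v=17: a=17^1·(≡5), b=17^0·(≡15) mod 17; (5|17)=-1, (15|17)=+1; (−1)^{1·0·8}·(-1)^0·(+1)^1 = +1.
(168113, -29667 / ℚ) ramifies at {3, 11}: a division algebra.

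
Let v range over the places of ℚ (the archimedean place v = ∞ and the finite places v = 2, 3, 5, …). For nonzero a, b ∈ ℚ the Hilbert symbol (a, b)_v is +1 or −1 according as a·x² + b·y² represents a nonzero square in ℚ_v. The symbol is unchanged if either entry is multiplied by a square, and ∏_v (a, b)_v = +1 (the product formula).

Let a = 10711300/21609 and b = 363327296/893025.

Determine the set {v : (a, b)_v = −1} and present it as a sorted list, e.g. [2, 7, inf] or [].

Mod squares: a ≡ 107113, b ≡ 2021. Check v ∈ {∞, 2, 3, 5, 7, 43, 47, 53}.
v=2: v_2(a)=2, v_2(b)=6; units ≡ 1, 5 (mod 8); ε·ε+αω+βω = 0·0+2·1+6·0 ≡ 0  ⇒  (a,b)_2 = +1.
v=∞: 107113 > 0 and 2021 > 0  ⇒  (a,b)_∞ = +1.
v=7: a=7^-4·(≡6), b=7^-2·(≡6) mod 7; (6|7)=-1, (6|7)=-1; (−1)^{-4·-2·3}·(-1)^-2·(-1)^-4 = +1.
v=53: a=53^1·(≡24), b=53^2·(≡16) mod 53; (24|53)=+1, (16|53)=+1; (−1)^{1·2·26}·(+1)^2·(+1)^1 = +1.
v=5: a=5^2·(≡3), b=5^-2·(≡1) mod 5; (3|5)=-1, (1|5)=+1; (−1)^{2·-2·2}·(-1)^-2·(+1)^2 = +1.
v=43: a=43^1·(≡15), b=43^1·(≡15) mod 43; (15|43)=+1, (15|43)=+1; (−1)^{1·1·21}·(+1)^1·(+1)^1 = -1.
v=47: a=47^1·(≡43), b=47^1·(≡13) mod 47; (43|47)=-1, (13|47)=-1; (−1)^{1·1·23}·(-1)^1·(-1)^1 = -1.
v=3: a=3^-2·(≡1), b=3^-6·(≡2) mod 3; (1|3)=+1, (2|3)=-1; (−1)^{-2·-6·1}·(+1)^-6·(-1)^-2 = +1.
|Ram(107113, 2021)| = 2, even; anisotropic at {43, 47}.

[43, 47]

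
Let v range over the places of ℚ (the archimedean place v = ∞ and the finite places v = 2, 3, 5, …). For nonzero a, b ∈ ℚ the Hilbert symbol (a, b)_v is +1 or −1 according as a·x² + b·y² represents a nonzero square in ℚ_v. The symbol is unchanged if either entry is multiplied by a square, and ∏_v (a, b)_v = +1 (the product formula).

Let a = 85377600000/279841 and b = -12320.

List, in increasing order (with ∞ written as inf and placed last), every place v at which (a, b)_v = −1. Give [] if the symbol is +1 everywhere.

[2, 5, 7, 11]

(a, b) ≡ (10, -770) mod (ℚ^×)²; places V = {2, 3, 5, 7, 11, 23, ∞}.
(a,b)_7: α=2, u≡6; β=1, v≡4 (mod 7); (6|7)=-1, (4|7)=+1; sign (−1)^0·-1^1·+1^2 = -1.
(a,b)_∞: sgn(10)=+, sgn(-770)=−, so +1.
(a,b)_11: α=2, u≡6; β=1, v≡2 (mod 11); (6|11)=-1, (2|11)=-1; sign (−1)^0·-1^1·-1^2 = -1.
(a,b)_5: α=5, u≡2; β=1, v≡1 (mod 5); (2|5)=-1, (1|5)=+1; sign (−1)^0·-1^1·+1^5 = -1.
(a,b)_2: α=9, β=5; u≡5, v≡7 (mod 8); ε(u)ε(v)=0·1, αω(v)=9·0, βω(u)=5·1; sum ≡ 1  ⇒  -1.
(a,b)_3: α=2, u≡1; β=0, v≡1 (mod 3); (1|3)=+1, (1|3)=+1; sign (−1)^0·+1^0·+1^2 = +1.
(a,b)_23: α=-4, u≡5; β=0, v≡8 (mod 23); (5|23)=-1, (8|23)=+1; sign (−1)^0·-1^0·+1^-4 = +1.
(10, -770 / ℚ) ramifies at {2, 5, 7, 11}: a division algebra.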